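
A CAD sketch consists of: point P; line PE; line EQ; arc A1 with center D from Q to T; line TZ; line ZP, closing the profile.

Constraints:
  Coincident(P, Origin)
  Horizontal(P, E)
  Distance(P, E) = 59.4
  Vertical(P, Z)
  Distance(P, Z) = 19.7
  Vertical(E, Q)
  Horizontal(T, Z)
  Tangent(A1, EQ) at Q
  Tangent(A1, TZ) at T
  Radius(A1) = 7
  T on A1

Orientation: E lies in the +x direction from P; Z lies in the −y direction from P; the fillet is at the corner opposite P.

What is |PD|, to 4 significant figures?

53.92

P and Z share the same x with |PZ| = 19.7 and Z on the −y side, so Z = (0.000, -19.70). The virtual corner opposite P is at (59.40, -19.70). Tangency of A1 to EQ means the radius DQ is perpendicular to EQ and tangency of A1 to TZ means the radius DT is perpendicular to TZ, with radius 7.0, so the center D sits 7.0 in from both sides at D = (52.40, -12.70). Then |PD| = |D − P| = 53.92.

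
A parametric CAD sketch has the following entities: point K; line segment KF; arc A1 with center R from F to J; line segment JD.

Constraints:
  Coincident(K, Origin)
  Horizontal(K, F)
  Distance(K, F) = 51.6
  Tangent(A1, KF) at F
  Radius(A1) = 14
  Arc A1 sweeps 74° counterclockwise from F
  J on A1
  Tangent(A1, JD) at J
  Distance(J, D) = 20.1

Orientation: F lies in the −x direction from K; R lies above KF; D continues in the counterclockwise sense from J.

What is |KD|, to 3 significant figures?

43.9

K is at the origin; K and F share the same y with |KF| = 51.6 and F on the −x side, so F = (-51.6, 0.00). A1 meets KF tangentially, so RF is at right angles to KF, so R = F + (0, 14) = (-51.6, 14.0). On A1, F sits at bearing -90° from R; a 74° counterclockwise sweep puts J at bearing -16°, so J = R + 14.0·(cos -16°, sin -16°) = (-38.1, 10.1). Tangency of A1 to JD means the radius RJ is perpendicular to JD, so JD runs along (−sin -16°, cos -16°); with |JD| = 20.1, D = (-32.6, 29.5). Then |KD| = |D − K| = 43.9.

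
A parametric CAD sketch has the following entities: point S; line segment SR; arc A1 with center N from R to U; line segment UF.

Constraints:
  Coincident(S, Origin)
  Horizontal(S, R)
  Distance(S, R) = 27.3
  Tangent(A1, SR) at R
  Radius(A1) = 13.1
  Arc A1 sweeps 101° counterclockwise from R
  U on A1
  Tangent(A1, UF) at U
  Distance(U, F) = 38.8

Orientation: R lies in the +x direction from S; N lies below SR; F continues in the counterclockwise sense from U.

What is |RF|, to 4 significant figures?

53.96

On A1, R sits at bearing 90° from N; a 101° counterclockwise sweep puts U at bearing 191°, so U = N + 13.1·(cos 191°, sin 191°) = (14.44, -15.60). A1 meets UF tangentially, so NU is at right angles to UF, so UF runs along (−sin 191°, cos 191°); with |UF| = 38.8, F = (21.84, -53.69). Then |RF| = |F − R| = 53.96.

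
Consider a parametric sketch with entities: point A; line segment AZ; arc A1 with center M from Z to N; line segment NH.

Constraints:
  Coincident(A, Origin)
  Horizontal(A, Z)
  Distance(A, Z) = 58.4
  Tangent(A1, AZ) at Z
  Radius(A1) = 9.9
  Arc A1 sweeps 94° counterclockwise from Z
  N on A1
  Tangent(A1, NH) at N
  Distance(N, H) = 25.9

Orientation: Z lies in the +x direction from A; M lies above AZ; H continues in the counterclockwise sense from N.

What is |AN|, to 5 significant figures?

69.092

A is at the origin; A and Z share the same y with |AZ| = 58.4 and Z on the +x side, so Z = (58.400, 0.0000). Tangency of A1 to AZ means the radius MZ is perpendicular to AZ, so M = Z + (0, 9.9) = (58.400, 9.9000). On A1, Z sits at bearing -90° from M; a 94° counterclockwise sweep puts N at bearing 4°, so N = M + 9.9·(cos 4°, sin 4°) = (68.276, 10.591). Then |AN| = |N − A| = 69.092.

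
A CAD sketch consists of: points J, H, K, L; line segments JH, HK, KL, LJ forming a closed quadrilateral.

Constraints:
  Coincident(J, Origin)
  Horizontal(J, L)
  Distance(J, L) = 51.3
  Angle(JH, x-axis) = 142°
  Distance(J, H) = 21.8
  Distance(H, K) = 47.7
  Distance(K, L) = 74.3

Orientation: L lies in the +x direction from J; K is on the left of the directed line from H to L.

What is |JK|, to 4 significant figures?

56.66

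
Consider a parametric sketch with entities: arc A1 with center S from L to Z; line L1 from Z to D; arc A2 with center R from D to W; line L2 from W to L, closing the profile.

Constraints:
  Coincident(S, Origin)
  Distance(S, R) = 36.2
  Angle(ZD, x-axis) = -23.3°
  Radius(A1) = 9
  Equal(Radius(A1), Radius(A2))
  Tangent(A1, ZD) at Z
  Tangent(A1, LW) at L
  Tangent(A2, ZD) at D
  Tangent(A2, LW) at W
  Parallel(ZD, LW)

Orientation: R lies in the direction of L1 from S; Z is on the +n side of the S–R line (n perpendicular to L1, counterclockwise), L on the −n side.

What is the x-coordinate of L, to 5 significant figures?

-3.5599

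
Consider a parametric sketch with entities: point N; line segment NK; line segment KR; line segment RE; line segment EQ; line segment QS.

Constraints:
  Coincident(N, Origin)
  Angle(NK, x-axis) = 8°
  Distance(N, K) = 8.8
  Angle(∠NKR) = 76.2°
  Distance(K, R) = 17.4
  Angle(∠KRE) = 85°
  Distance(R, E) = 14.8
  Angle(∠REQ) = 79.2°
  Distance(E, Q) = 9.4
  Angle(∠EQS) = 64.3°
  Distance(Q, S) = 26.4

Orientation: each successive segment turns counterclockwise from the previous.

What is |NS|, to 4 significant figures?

27.65

∠REQ = 79.2° gives EQ at -52.40° from the x-axis; with |EQ| = 9.4, Q = (-5.222, 3.260). ∠EQS = 64.3° gives QS at 63.30° from the x-axis; with |QS| = 26.4, S = (6.640, 26.84). Then |NS| = |S − N| = 27.65.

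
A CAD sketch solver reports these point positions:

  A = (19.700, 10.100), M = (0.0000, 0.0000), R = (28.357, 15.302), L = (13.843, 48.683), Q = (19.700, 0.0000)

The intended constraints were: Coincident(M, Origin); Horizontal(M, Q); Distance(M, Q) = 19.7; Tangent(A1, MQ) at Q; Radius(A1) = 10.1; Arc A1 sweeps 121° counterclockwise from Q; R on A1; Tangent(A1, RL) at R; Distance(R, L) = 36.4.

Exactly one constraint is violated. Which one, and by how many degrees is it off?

Tangent(A1, RL) at R — off by 7.50°.

M = (0.00, 0.00) ✓; M.y = 0.00, Q.y = 0.00 ✓; |MQ| = 19.70 ✓; ∠(AQ, QM) = 90.00° ✓; |AQ| = 10.10 ✓; bearing(A→R) − bearing(A→Q) = 121.0° ✓; |AR| = 10.10 ✓; ∠(AR, RL) = 97.50° ✗; |RL| = 36.40 ✓.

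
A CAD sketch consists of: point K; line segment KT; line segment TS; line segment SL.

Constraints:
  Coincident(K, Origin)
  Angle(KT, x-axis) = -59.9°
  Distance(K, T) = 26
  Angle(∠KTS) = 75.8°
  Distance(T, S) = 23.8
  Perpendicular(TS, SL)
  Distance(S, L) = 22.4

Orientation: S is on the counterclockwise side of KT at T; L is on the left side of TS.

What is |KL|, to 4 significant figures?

17.65

K is at the origin; KT runs at -59.9° with length 26.0, so T = 26.0·(cos -59.9°, sin -59.9°) = (13.04, -22.49). ∠KTS = 75.8°, so TS runs at -59.9° + (180° − 75.8°) = 44.30° from the x-axis; with |TS| = 23.8, S = T + 23.8·(cos 44.30°, sin 44.30°) = (30.07, -5.872). The perpendicularity gives SL at right angles to TS; with |SL| = 22.4 on the left of TS, L = S + 22.4·(-0.6984, 0.7157) = (14.43, 10.16). Then |KL| = |L − K| = 17.65.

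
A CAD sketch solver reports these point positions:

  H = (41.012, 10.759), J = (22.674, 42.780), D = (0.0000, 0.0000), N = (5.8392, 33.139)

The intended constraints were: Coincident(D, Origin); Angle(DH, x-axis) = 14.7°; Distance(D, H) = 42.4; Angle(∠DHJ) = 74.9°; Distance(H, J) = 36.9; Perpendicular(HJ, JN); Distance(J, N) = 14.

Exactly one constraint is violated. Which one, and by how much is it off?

Distance(J, N) = 14 — off by 5.40.

D = (0.00, 0.00) ✓; DH at 14.70° ✓; |DH| = 42.40 ✓; ∠DHJ = 74.90° ✓; |HJ| = 36.90 ✓; ∠(HJ, JN) = 90.00° ✓; |JN| = 19.40 ✗.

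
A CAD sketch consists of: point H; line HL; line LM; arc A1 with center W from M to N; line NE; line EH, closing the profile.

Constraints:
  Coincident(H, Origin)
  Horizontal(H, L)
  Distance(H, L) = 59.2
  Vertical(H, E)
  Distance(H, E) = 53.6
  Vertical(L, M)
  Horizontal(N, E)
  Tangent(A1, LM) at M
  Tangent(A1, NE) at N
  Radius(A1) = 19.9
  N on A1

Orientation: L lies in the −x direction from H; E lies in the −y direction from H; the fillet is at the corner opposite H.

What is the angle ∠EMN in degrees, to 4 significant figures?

26.42°

H is at the origin; H and L share the same y with |HL| = 59.2 and L on the −x side, so L = (-59.20, 0.000). HE is vertical with |HE| = 53.6 and E on the −y side, so E = (0.000, -53.60). The virtual corner opposite H is at (-59.20, -53.60). A1 meets LM tangentially, so WM is at right angles to LM and tangency of A1 to NE means the radius WN is perpendicular to NE, with radius 19.9, so the center W sits 19.9 in from both sides at W = (-39.30, -33.70). That places the tangent points at M = (-59.20, -33.70) on LM and N = (-39.30, -53.60) on NE. Then cos ∠EMN = ME·MN / (|ME||MN|), giving 26.42°.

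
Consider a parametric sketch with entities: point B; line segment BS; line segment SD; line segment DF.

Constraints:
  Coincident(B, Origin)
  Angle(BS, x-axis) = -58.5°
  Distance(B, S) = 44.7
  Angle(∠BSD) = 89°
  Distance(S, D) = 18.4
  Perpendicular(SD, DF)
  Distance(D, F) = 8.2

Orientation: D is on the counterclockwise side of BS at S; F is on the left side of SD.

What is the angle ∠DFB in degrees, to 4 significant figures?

154.2°

∠BSD = 89.0°, so SD runs at -58.5° + (180° − 89.0°) = 32.50° from the x-axis; with |SD| = 18.4, D = S + 18.4·(cos 32.50°, sin 32.50°) = (38.87, -28.23). SD is perpendicular to DF; with |DF| = 8.2 on the left of SD, F = D + 8.2·(-0.5373, 0.8434) = (34.47, -21.31). Then cos ∠DFB = FD·FB / (|FD||FB|), giving 154.2°.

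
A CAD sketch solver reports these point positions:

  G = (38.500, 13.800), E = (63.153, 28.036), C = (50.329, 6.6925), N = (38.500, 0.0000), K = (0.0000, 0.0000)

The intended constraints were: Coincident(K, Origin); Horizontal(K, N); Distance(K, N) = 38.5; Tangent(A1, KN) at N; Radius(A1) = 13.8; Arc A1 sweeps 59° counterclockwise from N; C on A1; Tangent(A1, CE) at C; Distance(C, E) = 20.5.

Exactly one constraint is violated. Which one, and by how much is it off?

Distance(C, E) = 20.5 — off by 4.40.

K = (0.00, 0.00) ✓; K.y = 0.00, N.y = 0.00 ✓; |KN| = 38.50 ✓; ∠(GN, NK) = 90.00° ✓; |GN| = 13.80 ✓; bearing(G→C) − bearing(G→N) = 59.00° ✓; |GC| = 13.80 ✓; ∠(GC, CE) = 90.00° ✓; |CE| = 24.90 ✗.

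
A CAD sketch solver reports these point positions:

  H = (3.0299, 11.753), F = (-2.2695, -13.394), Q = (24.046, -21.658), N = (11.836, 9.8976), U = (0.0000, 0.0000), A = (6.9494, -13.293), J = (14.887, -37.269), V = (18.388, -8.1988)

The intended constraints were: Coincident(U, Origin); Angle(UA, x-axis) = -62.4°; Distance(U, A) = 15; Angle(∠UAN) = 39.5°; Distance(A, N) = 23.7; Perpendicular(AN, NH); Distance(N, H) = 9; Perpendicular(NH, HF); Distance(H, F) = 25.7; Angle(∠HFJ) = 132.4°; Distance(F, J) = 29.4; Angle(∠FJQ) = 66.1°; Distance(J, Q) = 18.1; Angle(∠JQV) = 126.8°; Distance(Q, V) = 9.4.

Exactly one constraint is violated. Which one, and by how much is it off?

Distance(Q, V) = 9.4 — off by 5.20.

U = (0.00, 0.00) ✓; UA at -62.40° ✓; |UA| = 15.00 ✓; ∠UAN = 39.50° ✓; |AN| = 23.70 ✓; ∠(AN, NH) = 90.00° ✓; |NH| = 8.999 ✓; ∠(NH, HF) = 90.00° ✓; |HF| = 25.70 ✓; ∠HFJ = 132.4° ✓; |FJ| = 29.40 ✓; ∠FJQ = 66.10° ✓; |JQ| = 18.10 ✓; ∠JQV = 126.8° ✓; |QV| = 14.60 ✗.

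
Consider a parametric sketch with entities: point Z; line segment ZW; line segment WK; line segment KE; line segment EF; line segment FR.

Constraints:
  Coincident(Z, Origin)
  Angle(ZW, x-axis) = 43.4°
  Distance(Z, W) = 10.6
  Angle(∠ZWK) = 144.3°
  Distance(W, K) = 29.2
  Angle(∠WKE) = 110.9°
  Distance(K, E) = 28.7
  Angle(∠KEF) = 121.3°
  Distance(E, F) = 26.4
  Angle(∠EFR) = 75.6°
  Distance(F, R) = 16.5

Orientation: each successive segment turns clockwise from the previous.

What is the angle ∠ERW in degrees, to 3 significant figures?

94.2°

∠KEF = 121.3° gives EF at -120° from the x-axis; with |EF| = 26.4, F = (37.1, -36.8). ∠EFR = 75.6° gives FR at 136° from the x-axis; with |FR| = 16.5, R = (25.4, -25.3). Then cos ∠ERW = RE·RW / (|RE||RW|), giving 94.2°.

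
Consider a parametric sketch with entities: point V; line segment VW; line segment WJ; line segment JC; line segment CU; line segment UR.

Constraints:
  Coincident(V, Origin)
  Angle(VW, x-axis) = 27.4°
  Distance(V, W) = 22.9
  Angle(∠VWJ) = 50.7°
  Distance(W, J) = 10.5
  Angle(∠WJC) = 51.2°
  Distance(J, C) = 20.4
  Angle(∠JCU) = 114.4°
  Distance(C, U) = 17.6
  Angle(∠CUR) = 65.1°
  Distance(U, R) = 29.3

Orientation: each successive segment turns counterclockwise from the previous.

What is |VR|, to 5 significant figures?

32.665

V is at the origin; VW runs at 27.4° with length 22.9, so W = (20.331, 10.539). ∠VWJ = 50.7° gives WJ at 156.70° from the x-axis; with |WJ| = 10.5, J = (10.687, 14.692). ∠WJC = 51.2° gives JC at -74.500° from the x-axis; with |JC| = 20.4, C = (16.139, -4.9663). ∠JCU = 114.4° gives CU at -8.9000° from the x-axis; with |CU| = 17.6, U = (33.527, -7.6892). ∠CUR = 65.1° gives UR at 106.00° from the x-axis; with |UR| = 29.3, R = (25.451, 20.476). Then |VR| = |R − V| = 32.665.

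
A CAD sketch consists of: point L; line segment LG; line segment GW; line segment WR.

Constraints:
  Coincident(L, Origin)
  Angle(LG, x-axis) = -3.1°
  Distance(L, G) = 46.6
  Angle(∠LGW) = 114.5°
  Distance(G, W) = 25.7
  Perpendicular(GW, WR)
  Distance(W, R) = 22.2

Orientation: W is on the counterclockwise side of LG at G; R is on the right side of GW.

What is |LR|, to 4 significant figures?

78.75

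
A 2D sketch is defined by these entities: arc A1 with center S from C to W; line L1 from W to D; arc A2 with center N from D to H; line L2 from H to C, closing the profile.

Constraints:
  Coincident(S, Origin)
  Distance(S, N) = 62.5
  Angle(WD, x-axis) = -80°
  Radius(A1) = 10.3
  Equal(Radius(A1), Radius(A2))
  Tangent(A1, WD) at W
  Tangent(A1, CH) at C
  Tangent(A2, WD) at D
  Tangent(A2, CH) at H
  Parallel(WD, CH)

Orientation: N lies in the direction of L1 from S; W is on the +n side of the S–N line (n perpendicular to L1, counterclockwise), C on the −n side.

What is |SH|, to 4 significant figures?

63.34

The slot axis is L1's direction at -80.0°, so u = (cos -80.0°, sin -80.0°) = (0.1736, -0.9848) and n = (−sin -80.0°, cos -80.0°) = (0.9848, 0.1736). S is at the origin and N lies 62.5 along u from S, so N = 62.5·u = (10.85, -61.55). Tangency of A1 to both parallel lines with radius 10.3 puts W and C at S ± 10.3·n: W = (10.14, 1.789), C = (-10.14, -1.789). Equal radii place D and H the same way about N: D = N + 10.3·n = (21.00, -59.76), H = N − 10.3·n = (0.7095, -63.34). Then |SH| = |H − S| = 63.34.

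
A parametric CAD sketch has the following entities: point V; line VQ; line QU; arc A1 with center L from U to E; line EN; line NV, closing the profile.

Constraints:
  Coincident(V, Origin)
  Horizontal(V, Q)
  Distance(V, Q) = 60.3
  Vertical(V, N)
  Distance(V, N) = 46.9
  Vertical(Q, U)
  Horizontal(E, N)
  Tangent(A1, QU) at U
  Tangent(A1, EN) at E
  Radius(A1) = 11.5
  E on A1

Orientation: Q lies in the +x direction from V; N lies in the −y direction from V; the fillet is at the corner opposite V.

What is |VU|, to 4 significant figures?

69.92

V is at the origin; V and Q share the same y with |VQ| = 60.3 and Q on the +x side, so Q = (60.30, 0.000). V and N share the same x with |VN| = 46.9 and N on the −y side, so N = (0.000, -46.90). The virtual corner opposite V is at (60.30, -46.90). Tangency of A1 to QU means the radius LU is perpendicular to QU and the tangent condition forces LE to be normal to EN, with radius 11.5, so the center L sits 11.5 in from both sides at L = (48.80, -35.40). That places the tangent points at U = (60.30, -35.40) on QU and E = (48.80, -46.90) on EN. Then |VU| = |U − V| = 69.92.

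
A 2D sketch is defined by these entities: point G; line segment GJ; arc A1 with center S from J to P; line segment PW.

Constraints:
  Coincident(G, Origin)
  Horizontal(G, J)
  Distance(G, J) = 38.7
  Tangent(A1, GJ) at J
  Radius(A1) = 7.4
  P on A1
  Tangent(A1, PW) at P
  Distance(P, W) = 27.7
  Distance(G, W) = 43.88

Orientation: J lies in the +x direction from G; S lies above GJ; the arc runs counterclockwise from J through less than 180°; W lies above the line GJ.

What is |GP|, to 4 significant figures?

46.15

Checks: |SP| = 7.400 ✓; ∠(SP, PW) = 90.00° ✓; |PW| = 27.70 ✓; |GW| = 43.88 ✓.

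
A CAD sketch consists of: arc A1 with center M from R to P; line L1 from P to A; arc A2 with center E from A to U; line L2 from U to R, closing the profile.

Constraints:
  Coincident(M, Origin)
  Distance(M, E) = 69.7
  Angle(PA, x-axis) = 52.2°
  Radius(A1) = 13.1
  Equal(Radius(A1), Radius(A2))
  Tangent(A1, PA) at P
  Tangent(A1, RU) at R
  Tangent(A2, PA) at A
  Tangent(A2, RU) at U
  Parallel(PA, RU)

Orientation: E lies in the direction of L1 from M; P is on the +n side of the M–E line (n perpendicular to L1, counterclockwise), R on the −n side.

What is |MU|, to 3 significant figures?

70.9

Tangency of A1 to both parallel lines with radius 13.1 puts P and R at M ± 13.1·n: P = (-10.4, 8.03), R = (10.4, -8.03). Equal radii place A and U the same way about E: A = E + 13.1·n = (32.4, 63.1), U = E − 13.1·n = (53.1, 47.0). Then |MU| = |U − M| = 70.9.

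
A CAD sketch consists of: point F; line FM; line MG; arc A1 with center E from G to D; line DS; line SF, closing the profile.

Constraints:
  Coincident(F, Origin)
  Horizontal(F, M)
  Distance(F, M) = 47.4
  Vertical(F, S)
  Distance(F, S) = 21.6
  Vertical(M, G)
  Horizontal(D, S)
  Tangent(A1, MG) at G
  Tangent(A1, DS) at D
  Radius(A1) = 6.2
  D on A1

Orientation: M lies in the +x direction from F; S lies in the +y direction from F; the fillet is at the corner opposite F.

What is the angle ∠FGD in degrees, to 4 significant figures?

63.00°

F is at the origin; FM is horizontal with |FM| = 47.4 and M on the +x side, so M = (47.40, 0.000). FS is vertical with |FS| = 21.6 and S on the +y side, so S = (0.000, 21.60). The virtual corner opposite F is at (47.40, 21.60). Since A1 is tangent to MG there, EG ⟂ MG and tangency of A1 to DS means the radius ED is perpendicular to DS, with radius 6.2, so the center E sits 6.2 in from both sides at E = (41.20, 15.40). That places the tangent points at G = (47.40, 15.40) on MG and D = (41.20, 21.60) on DS. Then cos ∠FGD = GF·GD / (|GF||GD|), giving 63.00°.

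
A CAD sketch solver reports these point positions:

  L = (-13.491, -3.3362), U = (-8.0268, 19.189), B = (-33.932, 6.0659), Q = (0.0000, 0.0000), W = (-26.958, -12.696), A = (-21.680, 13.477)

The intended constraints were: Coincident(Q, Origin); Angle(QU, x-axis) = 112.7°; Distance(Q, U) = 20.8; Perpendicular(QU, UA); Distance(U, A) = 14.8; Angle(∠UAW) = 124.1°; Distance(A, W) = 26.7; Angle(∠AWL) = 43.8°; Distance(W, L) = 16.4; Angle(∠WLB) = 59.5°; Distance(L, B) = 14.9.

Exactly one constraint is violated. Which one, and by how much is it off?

Distance(L, B) = 14.9 — off by 7.60.

Q = (0.00, 0.00) ✓; QU at 112.7° ✓; |QU| = 20.80 ✓; ∠(QU, UA) = 90.00° ✓; |UA| = 14.80 ✓; ∠UAW = 124.1° ✓; |AW| = 26.70 ✓; ∠AWL = 43.80° ✓; |WL| = 16.40 ✓; ∠WLB = 59.50° ✓; |LB| = 22.50 ✗.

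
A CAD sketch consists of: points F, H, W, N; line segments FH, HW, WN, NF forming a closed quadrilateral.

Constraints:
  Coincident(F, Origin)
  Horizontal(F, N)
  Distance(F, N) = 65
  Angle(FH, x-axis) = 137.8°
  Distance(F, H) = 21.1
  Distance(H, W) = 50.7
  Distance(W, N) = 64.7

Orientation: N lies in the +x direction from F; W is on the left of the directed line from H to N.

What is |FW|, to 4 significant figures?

53.00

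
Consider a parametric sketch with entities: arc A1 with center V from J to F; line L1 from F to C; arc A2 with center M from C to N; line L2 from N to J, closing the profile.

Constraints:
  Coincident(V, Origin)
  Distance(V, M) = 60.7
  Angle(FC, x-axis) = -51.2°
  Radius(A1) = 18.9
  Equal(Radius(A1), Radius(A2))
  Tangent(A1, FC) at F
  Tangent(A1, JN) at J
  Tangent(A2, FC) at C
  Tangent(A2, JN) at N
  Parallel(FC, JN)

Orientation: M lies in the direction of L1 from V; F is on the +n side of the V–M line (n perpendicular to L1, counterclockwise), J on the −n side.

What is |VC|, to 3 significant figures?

63.6

Tangency of A1 to both parallel lines with radius 18.9 puts F and J at V ± 18.9·n: F = (14.7, 11.8), J = (-14.7, -11.8). Equal radii place C and N the same way about M: C = M + 18.9·n = (52.8, -35.5), N = M − 18.9·n = (23.3, -59.1). Then |VC| = |C − V| = 63.6.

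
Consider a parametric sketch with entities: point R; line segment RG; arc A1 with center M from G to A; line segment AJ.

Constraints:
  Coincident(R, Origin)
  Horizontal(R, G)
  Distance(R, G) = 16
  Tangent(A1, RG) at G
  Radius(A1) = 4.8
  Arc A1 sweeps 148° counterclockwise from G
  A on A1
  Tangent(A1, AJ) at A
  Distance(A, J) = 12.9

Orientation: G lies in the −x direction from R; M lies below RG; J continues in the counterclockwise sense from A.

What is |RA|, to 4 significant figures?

20.56

R is at the origin; R and G share the same y with |RG| = 16.0 and G on the −x side, so G = (-16.00, 0.000). Since A1 is tangent to RG there, MG ⟂ RG, so M = G + (0, -4.8) = (-16.00, -4.800). On A1, G sits at bearing 90° from M; a 148° counterclockwise sweep puts A at bearing 238°, so A = M + 4.8·(cos 238°, sin 238°) = (-18.54, -8.871). Then |RA| = |A − R| = 20.56.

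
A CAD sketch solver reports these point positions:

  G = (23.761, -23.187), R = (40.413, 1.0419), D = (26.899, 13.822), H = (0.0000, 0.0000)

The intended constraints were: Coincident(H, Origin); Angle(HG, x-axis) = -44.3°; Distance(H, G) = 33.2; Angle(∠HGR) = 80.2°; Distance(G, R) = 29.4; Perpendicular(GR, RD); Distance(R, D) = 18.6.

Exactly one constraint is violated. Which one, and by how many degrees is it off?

Perpendicular(GR, RD) — off by 8.90°.

H = (0.00, 0.00) ✓; HG at -44.30° ✓; |HG| = 33.20 ✓; ∠HGR = 80.20° ✓; |GR| = 29.40 ✓; ∠(GR, RD) = 81.10° ✗; |RD| = 18.60 ✓.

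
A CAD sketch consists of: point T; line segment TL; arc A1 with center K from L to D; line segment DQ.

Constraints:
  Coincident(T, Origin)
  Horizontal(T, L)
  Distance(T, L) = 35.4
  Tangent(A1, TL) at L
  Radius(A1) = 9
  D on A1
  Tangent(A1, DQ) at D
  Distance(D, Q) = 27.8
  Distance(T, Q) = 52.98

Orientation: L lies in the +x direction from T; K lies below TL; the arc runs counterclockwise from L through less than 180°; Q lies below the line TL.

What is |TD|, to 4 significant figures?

29.58

Checks: |TL| = 35.40 ✓; |KD| = 9.000 ✓; ∠(KD, DQ) = 90.00° ✓; |DQ| = 27.80 ✓; |TQ| = 52.98 ✓.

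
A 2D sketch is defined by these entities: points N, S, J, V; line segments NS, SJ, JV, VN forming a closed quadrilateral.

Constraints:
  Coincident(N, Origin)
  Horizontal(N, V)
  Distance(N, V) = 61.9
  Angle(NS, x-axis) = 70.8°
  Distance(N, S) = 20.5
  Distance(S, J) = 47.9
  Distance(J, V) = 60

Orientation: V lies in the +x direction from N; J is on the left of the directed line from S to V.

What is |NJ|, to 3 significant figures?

67.3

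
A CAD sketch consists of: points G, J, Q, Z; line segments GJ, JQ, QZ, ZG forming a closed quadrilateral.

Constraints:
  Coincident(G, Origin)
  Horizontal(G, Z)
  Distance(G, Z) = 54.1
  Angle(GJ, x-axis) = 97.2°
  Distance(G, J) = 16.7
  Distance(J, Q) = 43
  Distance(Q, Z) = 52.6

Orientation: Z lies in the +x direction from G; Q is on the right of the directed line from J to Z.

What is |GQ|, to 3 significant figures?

26.5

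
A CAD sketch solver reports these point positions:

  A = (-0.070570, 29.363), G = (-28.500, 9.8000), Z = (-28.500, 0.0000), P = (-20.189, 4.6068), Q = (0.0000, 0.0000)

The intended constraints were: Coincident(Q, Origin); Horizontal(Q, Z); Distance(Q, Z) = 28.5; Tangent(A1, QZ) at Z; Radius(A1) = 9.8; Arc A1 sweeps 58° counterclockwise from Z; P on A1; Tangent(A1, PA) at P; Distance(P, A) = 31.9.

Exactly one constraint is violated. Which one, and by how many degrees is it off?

Tangent(A1, PA) at P — off by 7.10°.

Q = (0.00, 0.00) ✓; Q.y = 0.00, Z.y = 0.00 ✓; |QZ| = 28.50 ✓; ∠(GZ, ZQ) = 90.00° ✓; |GZ| = 9.800 ✓; bearing(G→P) − bearing(G→Z) = 58.00° ✓; |GP| = 9.800 ✓; ∠(GP, PA) = 97.10° ✗; |PA| = 31.90 ✓.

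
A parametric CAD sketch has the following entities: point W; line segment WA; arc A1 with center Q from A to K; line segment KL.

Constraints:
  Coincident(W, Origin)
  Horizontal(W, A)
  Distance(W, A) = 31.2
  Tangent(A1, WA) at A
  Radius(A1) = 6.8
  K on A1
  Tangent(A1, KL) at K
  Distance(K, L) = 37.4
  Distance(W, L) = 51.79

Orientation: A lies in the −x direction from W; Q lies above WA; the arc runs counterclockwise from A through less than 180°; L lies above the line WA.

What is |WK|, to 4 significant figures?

25.44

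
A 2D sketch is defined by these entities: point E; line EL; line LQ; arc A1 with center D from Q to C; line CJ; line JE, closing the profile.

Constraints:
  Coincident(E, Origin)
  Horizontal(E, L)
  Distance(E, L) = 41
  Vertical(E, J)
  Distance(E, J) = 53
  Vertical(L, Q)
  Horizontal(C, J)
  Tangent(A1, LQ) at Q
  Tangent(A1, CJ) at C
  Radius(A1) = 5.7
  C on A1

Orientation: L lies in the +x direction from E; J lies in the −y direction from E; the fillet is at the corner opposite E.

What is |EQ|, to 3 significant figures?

62.6

E is at the origin; EL is horizontal with |EL| = 41.0 and L on the +x side, so L = (41.0, 0.00). E and J share the same x with |EJ| = 53.0 and J on the −y side, so J = (0.00, -53.0). The virtual corner opposite E is at (41.0, -53.0). Since A1 is tangent to LQ there, DQ ⟂ LQ and tangency of A1 to CJ means the radius DC is perpendicular to CJ, with radius 5.7, so the center D sits 5.7 in from both sides at D = (35.3, -47.3). That places the tangent points at Q = (41.0, -47.3) on LQ and C = (35.3, -53.0) on CJ. Then |EQ| = |Q − E| = 62.6.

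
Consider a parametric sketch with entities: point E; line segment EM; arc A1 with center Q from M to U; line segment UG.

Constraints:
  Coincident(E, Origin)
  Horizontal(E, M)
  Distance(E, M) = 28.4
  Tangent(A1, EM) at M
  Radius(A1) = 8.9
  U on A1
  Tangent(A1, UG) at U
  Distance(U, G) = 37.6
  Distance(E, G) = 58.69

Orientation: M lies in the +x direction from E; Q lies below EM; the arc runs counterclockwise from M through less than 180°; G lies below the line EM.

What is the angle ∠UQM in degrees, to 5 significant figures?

113.52°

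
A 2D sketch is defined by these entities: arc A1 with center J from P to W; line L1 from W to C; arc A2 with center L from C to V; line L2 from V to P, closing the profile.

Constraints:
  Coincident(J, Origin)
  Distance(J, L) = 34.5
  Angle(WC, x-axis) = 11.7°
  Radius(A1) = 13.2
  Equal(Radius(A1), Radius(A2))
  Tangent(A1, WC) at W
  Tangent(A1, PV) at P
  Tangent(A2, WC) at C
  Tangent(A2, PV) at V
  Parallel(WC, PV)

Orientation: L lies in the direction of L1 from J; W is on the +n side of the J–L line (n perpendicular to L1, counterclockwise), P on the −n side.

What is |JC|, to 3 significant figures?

36.9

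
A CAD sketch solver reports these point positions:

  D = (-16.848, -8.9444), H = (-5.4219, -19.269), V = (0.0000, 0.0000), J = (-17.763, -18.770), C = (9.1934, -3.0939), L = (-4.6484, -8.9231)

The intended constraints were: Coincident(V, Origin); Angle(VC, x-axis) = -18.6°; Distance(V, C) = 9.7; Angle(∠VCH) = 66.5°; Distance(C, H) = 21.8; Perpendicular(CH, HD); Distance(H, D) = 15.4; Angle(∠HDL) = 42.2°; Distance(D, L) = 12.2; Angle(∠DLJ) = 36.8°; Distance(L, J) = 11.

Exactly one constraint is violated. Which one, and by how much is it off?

Distance(L, J) = 11 — off by 5.40.

V = (0.00, 0.00) ✓; VC at -18.60° ✓; |VC| = 9.700 ✓; ∠VCH = 66.50° ✓; |CH| = 21.80 ✓; ∠(CH, HD) = 90.00° ✓; |HD| = 15.40 ✓; ∠HDL = 42.20° ✓; |DL| = 12.20 ✓; ∠DLJ = 36.80° ✓; |LJ| = 16.40 ✗.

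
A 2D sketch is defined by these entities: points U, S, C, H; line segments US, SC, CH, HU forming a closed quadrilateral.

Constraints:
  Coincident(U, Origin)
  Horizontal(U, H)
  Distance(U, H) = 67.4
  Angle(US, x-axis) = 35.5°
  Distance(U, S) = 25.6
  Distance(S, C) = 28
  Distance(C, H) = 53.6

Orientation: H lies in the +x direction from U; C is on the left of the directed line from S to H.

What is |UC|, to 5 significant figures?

51.716

Checks: U = (0.00, 0.00) ✓; |SC| = 28.00 ✓; |CH| = 53.60 ✓.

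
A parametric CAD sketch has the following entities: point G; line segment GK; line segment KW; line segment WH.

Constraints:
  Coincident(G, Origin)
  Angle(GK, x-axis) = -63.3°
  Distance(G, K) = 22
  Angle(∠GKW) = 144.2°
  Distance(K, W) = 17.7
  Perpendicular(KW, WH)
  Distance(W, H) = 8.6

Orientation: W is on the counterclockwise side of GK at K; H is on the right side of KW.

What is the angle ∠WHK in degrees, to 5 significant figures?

64.086°

G is at the origin; GK runs at -63.3° with length 22.0, so K = 22.0·(cos -63.3°, sin -63.3°) = (9.8850, -19.654). ∠GKW = 144.2°, so KW runs at -63.3° + (180° − 144.2°) = -27.500° from the x-axis; with |KW| = 17.7, W = K + 17.7·(cos -27.500°, sin -27.500°) = (25.585, -27.827). KW is perpendicular to WH; with |WH| = 8.6 on the right of KW, H = W + 8.6·(-0.46175, -0.88701) = (21.614, -35.455). Then cos ∠WHK = HW·HK / (|HW||HK|), giving 64.086°.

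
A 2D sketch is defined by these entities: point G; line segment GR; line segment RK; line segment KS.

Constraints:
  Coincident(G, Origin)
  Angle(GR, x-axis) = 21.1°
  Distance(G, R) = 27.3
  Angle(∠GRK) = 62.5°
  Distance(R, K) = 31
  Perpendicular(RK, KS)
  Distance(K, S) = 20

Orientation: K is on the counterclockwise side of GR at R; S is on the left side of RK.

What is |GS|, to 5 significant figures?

18.871

G is at the origin; GR runs at 21.1° with length 27.3, so R = 27.3·(cos 21.1°, sin 21.1°) = (25.470, 9.8279). ∠GRK = 62.5°, so RK runs at 21.1° + (180° − 62.5°) = 138.60° from the x-axis; with |RK| = 31.0, K = R + 31.0·(cos 138.60°, sin 138.60°) = (2.2162, 30.329). The perpendicularity gives KS at right angles to RK; with |KS| = 20.0 on the left of RK, S = K + 20.0·(-0.66131, -0.75011) = (-11.010, 15.326). Then |GS| = |S − G| = 18.871.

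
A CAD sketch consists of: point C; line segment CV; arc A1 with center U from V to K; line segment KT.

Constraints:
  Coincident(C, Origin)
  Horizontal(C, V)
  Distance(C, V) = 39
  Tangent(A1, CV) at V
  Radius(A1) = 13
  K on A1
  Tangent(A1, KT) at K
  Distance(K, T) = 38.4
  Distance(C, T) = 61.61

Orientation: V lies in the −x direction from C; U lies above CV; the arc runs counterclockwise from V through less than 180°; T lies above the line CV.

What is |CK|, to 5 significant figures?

30.065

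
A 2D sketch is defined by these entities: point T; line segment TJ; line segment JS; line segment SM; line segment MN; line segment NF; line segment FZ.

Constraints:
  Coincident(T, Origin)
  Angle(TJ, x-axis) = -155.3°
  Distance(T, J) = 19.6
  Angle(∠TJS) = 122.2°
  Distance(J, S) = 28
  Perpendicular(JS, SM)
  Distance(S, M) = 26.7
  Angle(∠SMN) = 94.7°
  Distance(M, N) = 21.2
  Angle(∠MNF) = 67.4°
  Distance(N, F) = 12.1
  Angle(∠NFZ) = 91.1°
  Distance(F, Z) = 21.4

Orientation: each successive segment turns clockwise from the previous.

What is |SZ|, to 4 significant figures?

23.31

T is at the origin; TJ runs at -155.3° with length 19.6, so J = (-17.81, -8.190). ∠TJS = 122.2° gives JS at 146.9° from the x-axis; with |JS| = 28.0, S = (-41.26, 7.101). JS is perpendicular to SM, so SM runs at 56.90°; with |SM| = 26.7, M = (-26.68, 29.47). ∠SMN = 94.7° gives MN at -28.40° from the x-axis; with |MN| = 21.2, N = (-8.033, 19.38). ∠MNF = 67.4° gives NF at -141.0° from the x-axis; with |NF| = 12.1, F = (-17.44, 11.77). ∠NFZ = 91.1° gives FZ at 130.1° from the x-axis; with |FZ| = 21.4, Z = (-31.22, 28.14). Then |SZ| = |Z − S| = 23.31.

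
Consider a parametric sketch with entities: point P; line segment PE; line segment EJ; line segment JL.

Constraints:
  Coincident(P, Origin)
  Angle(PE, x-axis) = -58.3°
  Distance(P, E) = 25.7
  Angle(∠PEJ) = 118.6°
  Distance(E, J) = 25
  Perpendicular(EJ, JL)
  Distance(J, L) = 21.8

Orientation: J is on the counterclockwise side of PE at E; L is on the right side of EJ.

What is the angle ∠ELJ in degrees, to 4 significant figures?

48.91°

∠PEJ = 118.6°, so EJ runs at -58.3° + (180° − 118.6°) = 3.100° from the x-axis; with |EJ| = 25.0, J = E + 25.0·(cos 3.100°, sin 3.100°) = (38.47, -20.51). The perpendicularity gives JL at right angles to EJ; with |JL| = 21.8 on the right of EJ, L = J + 21.8·(0.05408, -0.9985) = (39.65, -42.28). Then cos ∠ELJ = LE·LJ / (|LE||LJ|), giving 48.91°.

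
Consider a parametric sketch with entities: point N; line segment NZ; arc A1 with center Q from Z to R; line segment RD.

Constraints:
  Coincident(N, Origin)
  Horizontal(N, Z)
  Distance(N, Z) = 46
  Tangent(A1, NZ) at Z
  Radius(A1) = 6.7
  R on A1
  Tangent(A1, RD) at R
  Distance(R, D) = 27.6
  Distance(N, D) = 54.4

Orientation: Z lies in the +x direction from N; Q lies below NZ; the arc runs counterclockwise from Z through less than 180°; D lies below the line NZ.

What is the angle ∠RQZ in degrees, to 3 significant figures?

95.2°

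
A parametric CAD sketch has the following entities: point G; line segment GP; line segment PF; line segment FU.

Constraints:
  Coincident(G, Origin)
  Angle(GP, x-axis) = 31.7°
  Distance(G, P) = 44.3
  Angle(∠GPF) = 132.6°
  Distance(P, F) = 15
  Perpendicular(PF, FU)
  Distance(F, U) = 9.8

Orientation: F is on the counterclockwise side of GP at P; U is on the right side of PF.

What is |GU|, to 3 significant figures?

61.8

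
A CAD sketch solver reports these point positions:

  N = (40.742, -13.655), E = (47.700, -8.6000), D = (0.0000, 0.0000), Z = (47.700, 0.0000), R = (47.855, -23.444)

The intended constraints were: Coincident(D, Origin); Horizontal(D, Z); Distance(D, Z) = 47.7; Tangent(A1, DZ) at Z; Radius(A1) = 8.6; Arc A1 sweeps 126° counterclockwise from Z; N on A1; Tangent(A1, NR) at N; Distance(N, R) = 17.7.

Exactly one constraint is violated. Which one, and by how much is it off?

Distance(N, R) = 17.7 — off by 5.60.

D = (0.00, 0.00) ✓; D.y = 0.00, Z.y = 0.00 ✓; |DZ| = 47.70 ✓; ∠(EZ, ZD) = 90.00° ✓; |EZ| = 8.600 ✓; bearing(E→N) − bearing(E→Z) = 126.0° ✓; |EN| = 8.600 ✓; ∠(EN, NR) = 90.00° ✓; |NR| = 12.10 ✗.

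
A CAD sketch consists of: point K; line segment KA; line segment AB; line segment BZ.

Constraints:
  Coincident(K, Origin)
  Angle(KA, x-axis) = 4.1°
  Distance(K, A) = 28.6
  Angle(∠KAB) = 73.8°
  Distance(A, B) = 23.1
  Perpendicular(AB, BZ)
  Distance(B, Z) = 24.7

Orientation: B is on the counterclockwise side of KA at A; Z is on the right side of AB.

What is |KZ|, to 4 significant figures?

54.31

K is at the origin; KA runs at 4.1° with length 28.6, so A = 28.6·(cos 4.1°, sin 4.1°) = (28.53, 2.045). ∠KAB = 73.8°, so AB runs at 4.1° + (180° − 73.8°) = 110.3° from the x-axis; with |AB| = 23.1, B = A + 23.1·(cos 110.3°, sin 110.3°) = (20.51, 23.71). The perpendicularity gives BZ at right angles to AB; with |BZ| = 24.7 on the right of AB, Z = B + 24.7·(0.9379, 0.3469) = (43.68, 32.28). Then |KZ| = |Z − K| = 54.31.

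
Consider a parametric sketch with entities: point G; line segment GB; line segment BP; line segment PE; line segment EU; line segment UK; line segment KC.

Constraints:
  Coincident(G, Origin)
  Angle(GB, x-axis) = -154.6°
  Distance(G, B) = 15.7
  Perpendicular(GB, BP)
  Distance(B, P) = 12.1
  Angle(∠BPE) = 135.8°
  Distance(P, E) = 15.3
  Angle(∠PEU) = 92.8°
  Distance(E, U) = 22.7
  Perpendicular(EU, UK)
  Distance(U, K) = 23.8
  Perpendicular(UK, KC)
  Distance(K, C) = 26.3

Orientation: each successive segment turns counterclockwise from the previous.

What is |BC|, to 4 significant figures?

10.87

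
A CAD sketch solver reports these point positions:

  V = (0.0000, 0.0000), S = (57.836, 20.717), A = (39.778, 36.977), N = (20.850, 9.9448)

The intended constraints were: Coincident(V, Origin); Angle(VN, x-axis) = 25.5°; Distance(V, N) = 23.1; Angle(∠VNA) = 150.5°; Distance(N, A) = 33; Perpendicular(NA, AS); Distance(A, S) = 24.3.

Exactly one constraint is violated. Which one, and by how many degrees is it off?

Perpendicular(NA, AS) — off by 7.00°.

V = (0.00, 0.00) ✓; VN at 25.50° ✓; |VN| = 23.10 ✓; ∠VNA = 150.5° ✓; |NA| = 33.00 ✓; ∠(NA, AS) = 97.00° ✗; |AS| = 24.30 ✓.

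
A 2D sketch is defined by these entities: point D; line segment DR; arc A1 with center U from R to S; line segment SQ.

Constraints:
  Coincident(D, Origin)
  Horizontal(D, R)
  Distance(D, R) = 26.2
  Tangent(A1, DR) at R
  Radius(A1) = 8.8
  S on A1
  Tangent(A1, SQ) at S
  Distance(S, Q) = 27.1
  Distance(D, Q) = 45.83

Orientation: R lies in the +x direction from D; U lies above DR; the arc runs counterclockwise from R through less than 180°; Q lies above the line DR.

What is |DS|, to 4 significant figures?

36.44

Checks: |US| = 8.800 ✓; ∠(US, SQ) = 90.00° ✓; |SQ| = 27.10 ✓; |DQ| = 45.83 ✓.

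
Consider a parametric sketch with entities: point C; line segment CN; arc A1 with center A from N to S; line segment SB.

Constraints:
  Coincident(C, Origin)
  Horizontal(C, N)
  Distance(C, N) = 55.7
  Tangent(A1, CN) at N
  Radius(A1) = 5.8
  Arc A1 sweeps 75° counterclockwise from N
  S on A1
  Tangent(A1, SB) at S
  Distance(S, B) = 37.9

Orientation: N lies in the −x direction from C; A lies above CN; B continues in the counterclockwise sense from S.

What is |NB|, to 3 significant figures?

43.7

On A1, N sits at bearing -90° from A; a 75° counterclockwise sweep puts S at bearing -15°, so S = A + 5.8·(cos -15°, sin -15°) = (-50.1, 4.30). Tangency of A1 to SB means the radius AS is perpendicular to SB, so SB runs along (−sin -15°, cos -15°); with |SB| = 37.9, B = (-40.3, 40.9). Then |NB| = |B − N| = 43.7.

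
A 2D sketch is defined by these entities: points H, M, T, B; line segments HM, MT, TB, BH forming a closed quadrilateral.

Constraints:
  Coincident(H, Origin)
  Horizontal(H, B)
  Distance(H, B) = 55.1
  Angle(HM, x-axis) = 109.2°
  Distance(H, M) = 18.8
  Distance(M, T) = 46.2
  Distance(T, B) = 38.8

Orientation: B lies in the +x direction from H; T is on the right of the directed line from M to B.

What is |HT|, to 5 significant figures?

28.831

Checks: |MT| = 46.20 ✓; |TB| = 38.80 ✓.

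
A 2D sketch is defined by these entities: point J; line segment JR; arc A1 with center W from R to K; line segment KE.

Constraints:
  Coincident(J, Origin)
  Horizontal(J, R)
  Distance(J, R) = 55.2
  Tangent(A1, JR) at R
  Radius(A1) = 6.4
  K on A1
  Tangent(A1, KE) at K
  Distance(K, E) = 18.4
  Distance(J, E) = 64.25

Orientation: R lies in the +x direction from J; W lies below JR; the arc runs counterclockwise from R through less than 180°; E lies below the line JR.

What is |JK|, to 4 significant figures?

50.60

Checks: |WK| = 6.400 ✓; ∠(WK, KE) = 90.00° ✓; |KE| = 18.40 ✓; |JE| = 64.25 ✓.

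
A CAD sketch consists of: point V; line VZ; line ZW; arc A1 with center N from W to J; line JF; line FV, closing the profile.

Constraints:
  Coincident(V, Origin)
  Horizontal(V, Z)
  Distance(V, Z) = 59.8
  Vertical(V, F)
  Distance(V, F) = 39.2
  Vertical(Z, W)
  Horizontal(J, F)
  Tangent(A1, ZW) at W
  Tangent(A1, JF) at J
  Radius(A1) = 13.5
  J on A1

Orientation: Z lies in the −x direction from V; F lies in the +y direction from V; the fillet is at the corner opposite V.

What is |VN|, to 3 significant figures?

53.0

V and F share the same x with |VF| = 39.2 and F on the +y side, so F = (0.00, 39.2). The virtual corner opposite V is at (-59.8, 39.2). Tangency of A1 to ZW means the radius NW is perpendicular to ZW and since A1 is tangent to JF there, NJ ⟂ JF, with radius 13.5, so the center N sits 13.5 in from both sides at N = (-46.3, 25.7). Then |VN| = |N − V| = 53.0.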